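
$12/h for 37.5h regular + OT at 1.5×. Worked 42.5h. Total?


Regular: 37.5h × $12 = $450.00
Overtime: 42.5 - 37.5 = 5.0h
OT pay: 5.0h × $12 × 1.5 = $90.00
Total = $450.00 + $90.00 = $540.00

$540.00


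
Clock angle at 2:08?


16.0°

Hour hand = 2×30 + 8×0.5 = 64.0°
Minute hand = 8×6 = 48°
Difference = |64.0 - 48| = 16.0°


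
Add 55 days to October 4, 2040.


Start: October 4, 2040
Add 55 days
October 4 → November 1: 31 - 4 + 1 = 28 days (55 - 28 = 27 left)
November 1 + 27 = November 28, 2040

November 28, 2040


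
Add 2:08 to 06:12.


Start: 372 minutes from midnight
Add: 128 minutes
Total: 500 minutes
Hours: 500 ÷ 60 = 8 remainder 20

08:20


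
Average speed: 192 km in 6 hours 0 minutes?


32.0 km/h

Distance: 192 km
Time: 6 hours
Speed = 192 / 6 = 32.0 km/h


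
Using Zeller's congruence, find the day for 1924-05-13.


Zeller's congruence:
q=13, m=5, k=24, j=19
h = (13 + ⌊13×6/5⌋ + 24 + ⌊24/4⌋ + ⌊19/4⌋ - 2×19) mod 7
= (13 + 15 + 24 + 6 + 4 - 38) mod 7
= 24 mod 7 = 3
h=3 → Tuesday

Tuesday


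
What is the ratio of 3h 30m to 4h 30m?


Duration 1: 210 minutes
Duration 2: 270 minutes
Ratio = 210:270
GCD = 30
Simplified = 7:9
As a decimal: 7/9 ≈ 0.78

7:9 (0.78)


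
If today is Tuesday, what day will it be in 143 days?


Start: Tuesday (index 1)
(1 + 143) mod 7
= 144 mod 7
= 4
Index 4 → Friday

Friday


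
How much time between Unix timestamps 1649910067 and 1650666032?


Difference = 1650666032 - 1649910067 = 755965 seconds
In hours: 755965 / 3600 ≈ 210.0
In days: 755965 / 86400 ≈ 8.75

755965 seconds (210.0 hours / 8.75 days)


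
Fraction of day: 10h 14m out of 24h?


Total minutes: 10×60 + 14 = 614
Day = 24×60 = 1440 minutes
Fraction = 614/1440 ≈ 0.4264
As a percentage: 614/1440 × 100 ≈ 42.64%

0.4264 (42.64%)


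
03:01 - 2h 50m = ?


00:11

Start: 181 minutes from midnight
Subtract: 170 minutes
Remaining: 181 - 170 = 11
Hours: 0, Minutes: 11


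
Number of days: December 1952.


Month: December (month 12)
December has 31 days

31 days


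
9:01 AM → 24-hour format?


09:01

Input: 9:01 AM
AM hour stays: 9


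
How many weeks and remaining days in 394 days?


56 weeks 2 days

Weeks: 394 ÷ 7 = 56 remainder 2


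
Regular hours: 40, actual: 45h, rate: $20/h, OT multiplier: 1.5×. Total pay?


Regular: 40h × $20 = $800.00
Overtime: 45 - 40 = 5h
OT pay: 5h × $20 × 1.5 = $150.00
Total = $800.00 + $150.00 = $950.00

$950.00


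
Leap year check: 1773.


No

Rules: divisible by 4 AND (not by 100 OR by 400)
1773 ÷ 4 = 443 remainder 1 → not divisible by 4
Not divisible by 4 → not a leap year


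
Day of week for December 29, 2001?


Saturday

Zeller's congruence:
q=29, m=12, k=1, j=20
h = (29 + ⌊13×13/5⌋ + 1 + ⌊1/4⌋ + ⌊20/4⌋ - 2×20) mod 7
= (29 + 33 + 1 + 0 + 5 - 40) mod 7
= 28 mod 7 = 0
h=0 → Saturday


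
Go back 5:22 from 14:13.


Start: 853 minutes from midnight
Subtract: 322 minutes
Remaining: 853 - 322 = 531
Hours: 8, Minutes: 51

08:51


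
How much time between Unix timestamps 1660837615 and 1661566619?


Difference = 1661566619 - 1660837615 = 729004 seconds
In hours: 729004 / 3600 ≈ 202.5
In days: 729004 / 86400 ≈ 8.44

729004 seconds (202.5 hours / 8.44 days)


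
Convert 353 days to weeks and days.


Weeks: 353 ÷ 7 = 50 remainder 3

50 weeks 3 days


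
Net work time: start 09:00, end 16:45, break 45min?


7h 0m (420 minutes)

Total time = (16×60+45) - (9×60+0)
= 1005 - 540 = 465 min
Minus break: 465 - 45 = 420 min
= 7h 0m


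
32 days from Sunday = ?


Thursday

Start: Sunday (index 6)
(6 + 32) mod 7
= 38 mod 7
= 3
Index 3 → Thursday


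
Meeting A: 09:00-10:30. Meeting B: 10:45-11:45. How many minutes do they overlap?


Meeting A: 540-630 (in minutes from midnight)
Meeting B: 645-705
Overlap start = max(540, 645) = 645
Overlap end = min(630, 705) = 630
Overlap = max(0, 630 - 645) = 0 min

0 minutes


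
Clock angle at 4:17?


Hour hand = 4×30 + 17×0.5 = 128.5°
Minute hand = 17×6 = 102°
Difference = |128.5 - 102| = 26.5°

26.5°


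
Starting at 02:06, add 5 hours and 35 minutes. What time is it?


07:41

Start: 126 minutes from midnight
Add: 335 minutes
Total: 461 minutes
Hours: 461 ÷ 60 = 7 remainder 41


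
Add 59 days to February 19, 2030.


April 19, 2030

Start: February 19, 2030
Add 59 days
February 19 → March 1: 28 - 19 + 1 = 10 days (59 - 10 = 49 left)
March 1 → April 1: 31 - 1 + 1 = 31 days (49 - 31 = 18 left)
April 1 + 18 = April 19, 2030


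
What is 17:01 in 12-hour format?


5:01 PM

Hour: 17
17 - 12 = 5 → PM


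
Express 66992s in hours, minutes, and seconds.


18h 36m 32s

Hours: 66992 ÷ 3600 = 18 remainder 2192
Minutes: 2192 ÷ 60 = 36 remainder 32
Seconds: 32


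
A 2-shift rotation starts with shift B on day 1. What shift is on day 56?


Shift A

Shifts: A, B
Start: B (index 1)
Day 56: (1 + 56 - 1) mod 2
= 56 mod 2
= 0
Index 0 → shift A


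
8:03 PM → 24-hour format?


Input: 8:03 PM
PM: 8 + 12 = 20

20:03


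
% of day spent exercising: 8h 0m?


Time: 480 minutes
Day: 1440 minutes
Percentage = (480/1440) × 100 ≈ 33.3%

33.3%


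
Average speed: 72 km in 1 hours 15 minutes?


57.6 km/h

Distance: 72 km
Time: 1h 15m = 75 min = 75/60 = 5/4 hours
Speed = 72 ÷ (5/4) = 72 × 4 / 5 = 288/5 = 57.6 km/h


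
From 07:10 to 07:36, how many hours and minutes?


End time in minutes: 7×60 + 36 = 456
Start time in minutes: 7×60 + 10 = 430
Difference = 456 - 430 = 26 minutes
= 0 hours 26 minutes

0h 26m


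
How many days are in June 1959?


Month: June (month 6)
June has 30 days

30 days


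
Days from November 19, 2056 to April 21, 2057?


From November 19, 2056 to April 21, 2057
Rest of November 2056: 30 - 19 = 11
Full months: December 31, January 31, February 2057 28, March 31
Days into April 2057: 21
Total = 11 + 31 + 31 + 28 + 31 + 21 = 153 days

153 days


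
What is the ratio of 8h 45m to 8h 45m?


Duration 1: 525 minutes
Duration 2: 525 minutes
Ratio = 525:525
GCD = 525
Simplified = 1:1
As a decimal: 1/1 = 1.00

1:1 (1.00)


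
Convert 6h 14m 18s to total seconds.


22458 seconds

Hours: 6 × 3600 = 21600
Minutes: 14 × 60 = 840
Seconds: 18
Total = 21600 + 840 + 18 = 22458


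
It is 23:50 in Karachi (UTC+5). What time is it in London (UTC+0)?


18:50

Time difference = UTC+0 - UTC+5 = -5 hours
New hour = (23 -5) mod 24
= 18 mod 24 = 18
Minutes unchanged → 18:50


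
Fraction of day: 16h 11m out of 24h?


0.6743 (67.43%)

Total minutes: 16×60 + 11 = 971
Day = 24×60 = 1440 minutes
Fraction = 971/1440 ≈ 0.6743
As a percentage: 971/1440 × 100 ≈ 67.43%


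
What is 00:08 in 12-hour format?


12:08 AM

Hour: 0
0 → 12 AM (midnight)


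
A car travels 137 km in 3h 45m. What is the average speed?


36.5 km/h

Distance: 137 km
Time: 3h 45m = 225 min = 225/60 = 15/4 hours
Speed = 137 ÷ (15/4) = 137 × 4 / 15 = 548/15 ≈ 36.5 km/h


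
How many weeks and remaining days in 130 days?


18 weeks 4 days

Weeks: 130 ÷ 7 = 18 remainder 4


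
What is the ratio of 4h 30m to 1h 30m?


Duration 1: 270 minutes
Duration 2: 90 minutes
Ratio = 270:90
GCD = 90
Simplified = 3:1
As a decimal: 3/1 = 3.00

3:1 (3.00)


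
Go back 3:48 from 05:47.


Start: 347 minutes from midnight
Subtract: 228 minutes
Remaining: 347 - 228 = 119
Hours: 1, Minutes: 59

01:59


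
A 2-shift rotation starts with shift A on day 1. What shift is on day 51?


Shift A

Shifts: A, B
Start: A (index 0)
Day 51: (0 + 51 - 1) mod 2
= 50 mod 2
= 0
Index 0 → shift A


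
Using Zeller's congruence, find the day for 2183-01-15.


Wednesday

Zeller's congruence:
q=15, m=13, k=82, j=21
h = (15 + ⌊13×14/5⌋ + 82 + ⌊82/4⌋ + ⌊21/4⌋ - 2×21) mod 7
= (15 + 36 + 82 + 20 + 5 - 42) mod 7
= 116 mod 7 = 4
h=4 → Wednesday


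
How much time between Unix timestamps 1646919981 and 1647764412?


844431 seconds (234.6 hours / 9.77 days)

Difference = 1647764412 - 1646919981 = 844431 seconds
In hours: 844431 / 3600 ≈ 234.6
In days: 844431 / 86400 ≈ 9.77


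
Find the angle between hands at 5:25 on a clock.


12.5°

Hour hand = 5×30 + 25×0.5 = 162.5°
Minute hand = 25×6 = 150°
Difference = |162.5 - 150| = 12.5°


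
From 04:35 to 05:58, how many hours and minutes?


1h 23m

End time in minutes: 5×60 + 58 = 358
Start time in minutes: 4×60 + 35 = 275
Difference = 358 - 275 = 83 minutes
= 1 hours 23 minutes


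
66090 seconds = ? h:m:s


18h 21m 30s

Hours: 66090 ÷ 3600 = 18 remainder 1290
Minutes: 1290 ÷ 60 = 21 remainder 30
Seconds: 30


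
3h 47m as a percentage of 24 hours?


0.1576 (15.76%)

Total minutes: 3×60 + 47 = 227
Day = 24×60 = 1440 minutes
Fraction = 227/1440 ≈ 0.1576
As a percentage: 227/1440 × 100 ≈ 15.76%


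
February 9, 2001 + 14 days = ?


February 23, 2001

Start: February 9, 2001
Add 14 days
February 9 + 14 = February 23, 2001


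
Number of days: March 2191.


Month: March (month 3)
March has 31 days

31 days


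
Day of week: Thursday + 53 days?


Start: Thursday (index 3)
(3 + 53) mod 7
= 56 mod 7
= 0
Index 0 → Monday

Monday


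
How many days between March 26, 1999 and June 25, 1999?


91 days

From March 26, 1999 to June 25, 1999
Rest of March 1999: 31 - 26 = 5
Full months: April 30, May 31
Days into June 1999: 25
Total = 5 + 30 + 31 + 25 = 91 days


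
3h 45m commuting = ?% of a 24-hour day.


15.6%

Time: 225 minutes
Day: 1440 minutes
Percentage = (225/1440) × 100 ≈ 15.6%


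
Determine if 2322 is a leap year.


Rules: divisible by 4 AND (not by 100 OR by 400)
2322 ÷ 4 = 580 remainder 2 → not divisible by 4
Not divisible by 4 → not a leap year

No


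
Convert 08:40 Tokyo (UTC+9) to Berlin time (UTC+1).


00:40

Time difference = UTC+1 - UTC+9 = -8 hours
New hour = (8 -8) mod 24
= 0 mod 24 = 0
Minutes unchanged → 00:40


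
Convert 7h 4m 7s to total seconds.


25447 seconds

Hours: 7 × 3600 = 25200
Minutes: 4 × 60 = 240
Seconds: 7
Total = 25200 + 240 + 7 = 25447


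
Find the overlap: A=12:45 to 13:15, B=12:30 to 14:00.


Meeting A: 765-795 (in minutes from midnight)
Meeting B: 750-840
Overlap start = max(765, 750) = 765
Overlap end = min(795, 840) = 795
Overlap = max(0, 795 - 765) = 30 min

30 minutes


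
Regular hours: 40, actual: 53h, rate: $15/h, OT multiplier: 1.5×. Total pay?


$892.50

Regular: 40h × $15 = $600.00
Overtime: 53 - 40 = 13h
OT pay: 13h × $15 × 1.5 = $292.50
Total = $600.00 + $292.50 = $892.50


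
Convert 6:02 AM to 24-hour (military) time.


06:02

Input: 6:02 AM
AM hour stays: 6


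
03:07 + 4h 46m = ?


Start: 187 minutes from midnight
Add: 286 minutes
Total: 473 minutes
Hours: 473 ÷ 60 = 7 remainder 53

07:53


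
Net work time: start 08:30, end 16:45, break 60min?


Total time = (16×60+45) - (8×60+30)
= 1005 - 510 = 495 min
Minus break: 495 - 60 = 435 min
= 7h 15m

7h 15m (435 minutes)


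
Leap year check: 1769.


No

Rules: divisible by 4 AND (not by 100 OR by 400)
1769 ÷ 4 = 442 remainder 1 → not divisible by 4
Not divisible by 4 → not a leap year


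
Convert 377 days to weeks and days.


53 weeks 6 days

Weeks: 377 ÷ 7 = 53 remainder 6


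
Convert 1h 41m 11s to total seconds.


6071 seconds

Hours: 1 × 3600 = 3600
Minutes: 41 × 60 = 2460
Seconds: 11
Total = 3600 + 2460 + 11 = 6071


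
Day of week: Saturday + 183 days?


Sunday

Start: Saturday (index 5)
(5 + 183) mod 7
= 188 mod 7
= 6
Index 6 → Sunday


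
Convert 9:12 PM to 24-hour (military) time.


Input: 9:12 PM
PM: 9 + 12 = 21

21:12


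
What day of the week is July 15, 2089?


Zeller's congruence:
q=15, m=7, k=89, j=20
h = (15 + ⌊13×8/5⌋ + 89 + ⌊89/4⌋ + ⌊20/4⌋ - 2×20) mod 7
= (15 + 20 + 89 + 22 + 5 - 40) mod 7
= 111 mod 7 = 6
h=6 → Friday

Friday


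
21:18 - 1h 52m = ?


19:26

Start: 1278 minutes from midnight
Subtract: 112 minutes
Remaining: 1278 - 112 = 1166
Hours: 19, Minutes: 26


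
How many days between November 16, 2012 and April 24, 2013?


From November 16, 2012 to April 24, 2013
Rest of November 2012: 30 - 16 = 14
Full months: December 31, January 31, February 2013 28, March 31
Days into April 2013: 24
Total = 14 + 31 + 31 + 28 + 31 + 24 = 159 days

159 days


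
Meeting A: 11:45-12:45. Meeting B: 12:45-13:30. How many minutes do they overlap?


0 minutes

Meeting A: 705-765 (in minutes from midnight)
Meeting B: 765-810
Overlap start = max(705, 765) = 765
Overlap end = min(765, 810) = 765
Overlap = max(0, 765 - 765) = 0 min


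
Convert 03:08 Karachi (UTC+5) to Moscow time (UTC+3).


Time difference = UTC+3 - UTC+5 = -2 hours
New hour = (3 -2) mod 24
= 1 mod 24 = 1
Minutes unchanged → 01:08

01:08


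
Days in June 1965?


30 days

Month: June (month 6)
June has 30 days


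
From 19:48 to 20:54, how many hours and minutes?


1h 6m

End time in minutes: 20×60 + 54 = 1254
Start time in minutes: 19×60 + 48 = 1188
Difference = 1254 - 1188 = 66 minutes
= 1 hours 6 minutes


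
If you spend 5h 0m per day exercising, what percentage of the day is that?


Time: 300 minutes
Day: 1440 minutes
Percentage = (300/1440) × 100 ≈ 20.8%

20.8%


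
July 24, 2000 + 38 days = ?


August 31, 2000

Start: July 24, 2000
Add 38 days
July 24 → August 1: 31 - 24 + 1 = 8 days (38 - 8 = 30 left)
August 1 + 30 = August 31, 2000


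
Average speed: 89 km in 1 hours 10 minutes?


76.3 km/h

Distance: 89 km
Time: 1h 10m = 70 min = 70/60 = 7/6 hours
Speed = 89 ÷ (7/6) = 89 × 6 / 7 = 534/7 ≈ 76.3 km/h


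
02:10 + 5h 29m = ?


Start: 130 minutes from midnight
Add: 329 minutes
Total: 459 minutes
Hours: 459 ÷ 60 = 7 remainder 39

07:39


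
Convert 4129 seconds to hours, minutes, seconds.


Hours: 4129 ÷ 3600 = 1 remainder 529
Minutes: 529 ÷ 60 = 8 remainder 49
Seconds: 49

1h 8m 49s


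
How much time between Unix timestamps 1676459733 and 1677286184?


826451 seconds (229.6 hours / 9.57 days)

Difference = 1677286184 - 1676459733 = 826451 seconds
In hours: 826451 / 3600 ≈ 229.6
In days: 826451 / 86400 ≈ 9.57


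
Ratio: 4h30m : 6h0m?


3:4 (0.75)

Duration 1: 270 minutes
Duration 2: 360 minutes
Ratio = 270:360
GCD = 90
Simplified = 3:4
As a decimal: 3/4 = 0.75


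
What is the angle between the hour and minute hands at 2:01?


54.5°

Hour hand = 2×30 + 1×0.5 = 60.5°
Minute hand = 1×6 = 6°
Difference = |60.5 - 6| = 54.5°


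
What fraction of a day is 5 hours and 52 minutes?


Total minutes: 5×60 + 52 = 352
Day = 24×60 = 1440 minutes
Fraction = 352/1440 ≈ 0.2444
As a percentage: 352/1440 × 100 ≈ 24.44%

0.2444 (24.44%)


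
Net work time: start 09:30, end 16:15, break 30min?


6h 15m (375 minutes)

Total time = (16×60+15) - (9×60+30)
= 975 - 570 = 405 min
Minus break: 405 - 30 = 375 min
= 6h 15m


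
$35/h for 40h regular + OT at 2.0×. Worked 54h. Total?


$2380.00

Regular: 40h × $35 = $1400.00
Overtime: 54 - 40 = 14h
OT pay: 14h × $35 × 2.0 = $980.00
Total = $1400.00 + $980.00 = $2380.00


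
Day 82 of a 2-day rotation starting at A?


Shift B

Shifts: A, B
Start: A (index 0)
Day 82: (0 + 82 - 1) mod 2
= 81 mod 2
= 1
Index 1 → shift B


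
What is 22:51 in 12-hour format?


Hour: 22
22 - 12 = 10 → PM

10:51 PM


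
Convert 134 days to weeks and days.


19 weeks 1 days

Weeks: 134 ÷ 7 = 19 remainder 1


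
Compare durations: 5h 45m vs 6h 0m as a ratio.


23:24 (0.96)

Duration 1: 345 minutes
Duration 2: 360 minutes
Ratio = 345:360
GCD = 15
Simplified = 23:24
As a decimal: 23/24 ≈ 0.96


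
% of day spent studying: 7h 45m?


32.3%

Time: 465 minutes
Day: 1440 minutes
Percentage = (465/1440) × 100 ≈ 32.3%


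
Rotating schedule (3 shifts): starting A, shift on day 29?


Shift B

Shifts: A, B, C
Start: A (index 0)
Day 29: (0 + 29 - 1) mod 3
= 28 mod 3
= 1
Index 1 → shift B


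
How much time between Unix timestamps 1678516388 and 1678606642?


Difference = 1678606642 - 1678516388 = 90254 seconds
In hours: 90254 / 3600 ≈ 25.1
In days: 90254 / 86400 ≈ 1.04

90254 seconds (25.1 hours / 1.04 days)


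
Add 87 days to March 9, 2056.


Start: March 9, 2056
Add 87 days
March 9 → April 1: 31 - 9 + 1 = 23 days (87 - 23 = 64 left)
April 1 → May 1: 30 - 1 + 1 = 30 days (64 - 30 = 34 left)
May 1 → June 1: 31 - 1 + 1 = 31 days (34 - 31 = 3 left)
June 1 + 3 = June 4, 2056

June 4, 2056


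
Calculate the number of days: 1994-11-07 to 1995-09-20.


From November 7, 1994 to September 20, 1995
Rest of November 1994: 30 - 7 = 23
Full months: December 31, January 31, February 1995 28, March 31, April 30, May 31, June 30, July 31, August 31
Days into September 1995: 20
Total = 23 + 31 + 31 + 28 + 31 + 30 + 31 + 30 + 31 + 31 + 20 = 317 days

317 days


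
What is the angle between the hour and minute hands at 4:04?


98.0°

Hour hand = 4×30 + 4×0.5 = 122.0°
Minute hand = 4×6 = 24°
Difference = |122.0 - 24| = 98.0°


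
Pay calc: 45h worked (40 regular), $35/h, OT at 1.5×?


$1662.50

Regular: 40h × $35 = $1400.00
Overtime: 45 - 40 = 5h
OT pay: 5h × $35 × 1.5 = $262.50
Total = $1400.00 + $262.50 = $1662.50


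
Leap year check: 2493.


Rules: divisible by 4 AND (not by 100 OR by 400)
2493 ÷ 4 = 623 remainder 1 → not divisible by 4
Not divisible by 4 → not a leap year

No


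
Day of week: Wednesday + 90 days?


Start: Wednesday (index 2)
(2 + 90) mod 7
= 92 mod 7
= 1
Index 1 → Tuesday

Tuesday


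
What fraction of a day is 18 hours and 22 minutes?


0.7653 (76.53%)

Total minutes: 18×60 + 22 = 1102
Day = 24×60 = 1440 minutes
Fraction = 1102/1440 ≈ 0.7653
As a percentage: 1102/1440 × 100 ≈ 76.53%


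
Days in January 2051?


Month: January (month 1)
January has 31 days

31 days


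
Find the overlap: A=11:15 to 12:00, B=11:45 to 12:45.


15 minutes

Meeting A: 675-720 (in minutes from midnight)
Meeting B: 705-765
Overlap start = max(675, 705) = 705
Overlap end = min(720, 765) = 720
Overlap = max(0, 720 - 705) = 15 min


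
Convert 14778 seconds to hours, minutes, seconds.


4h 6m 18s

Hours: 14778 ÷ 3600 = 4 remainder 378
Minutes: 378 ÷ 60 = 6 remainder 18
Seconds: 18


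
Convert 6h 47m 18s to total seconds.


24438 seconds

Hours: 6 × 3600 = 21600
Minutes: 47 × 60 = 2820
Seconds: 18
Total = 21600 + 2820 + 18 = 24438


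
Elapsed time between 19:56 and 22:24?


End time in minutes: 22×60 + 24 = 1344
Start time in minutes: 19×60 + 56 = 1196
Difference = 1344 - 1196 = 148 minutes
= 2 hours 28 minutes

2h 28m


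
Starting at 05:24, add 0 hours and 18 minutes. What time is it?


05:42

Start: 324 minutes from midnight
Add: 18 minutes
Total: 342 minutes
Hours: 342 ÷ 60 = 5 remainder 42


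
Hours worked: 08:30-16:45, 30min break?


Total time = (16×60+45) - (8×60+30)
= 1005 - 510 = 495 min
Minus break: 495 - 30 = 465 min
= 7h 45m

7h 45m (465 minutes)


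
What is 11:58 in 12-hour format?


11:58 AM

Hour: 11
11 < 12 → AM


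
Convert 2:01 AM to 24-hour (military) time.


02:01

Input: 2:01 AM
AM hour stays: 2


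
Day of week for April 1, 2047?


Zeller's congruence:
q=1, m=4, k=47, j=20
h = (1 + ⌊13×5/5⌋ + 47 + ⌊47/4⌋ + ⌊20/4⌋ - 2×20) mod 7
= (1 + 13 + 47 + 11 + 5 - 40) mod 7
= 37 mod 7 = 2
h=2 → Monday

Monday


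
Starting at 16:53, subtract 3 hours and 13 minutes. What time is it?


Start: 1013 minutes from midnight
Subtract: 193 minutes
Remaining: 1013 - 193 = 820
Hours: 13, Minutes: 40

13:40


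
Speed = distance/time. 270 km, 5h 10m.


52.3 km/h

Distance: 270 km
Time: 5h 10m = 310 min = 310/60 = 31/6 hours
Speed = 270 ÷ (31/6) = 270 × 6 / 31 = 1620/31 ≈ 52.3 km/h


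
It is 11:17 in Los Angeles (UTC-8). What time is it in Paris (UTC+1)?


20:17

Time difference = UTC+1 - UTC-8 = +9 hours
New hour = (11 + 9) mod 24
= 20 mod 24 = 20
Minutes unchanged → 20:17


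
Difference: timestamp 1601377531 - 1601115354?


262177 seconds (72.8 hours / 3.03 days)

Difference = 1601377531 - 1601115354 = 262177 seconds
In hours: 262177 / 3600 ≈ 72.8
In days: 262177 / 86400 ≈ 3.03


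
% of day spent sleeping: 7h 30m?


31.3%

Time: 450 minutes
Day: 1440 minutes
Percentage = (450/1440) × 100 ≈ 31.3%


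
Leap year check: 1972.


Yes

Rules: divisible by 4 AND (not by 100 OR by 400)
1972 ÷ 4 = 493 exactly → divisible by 4
1972 ÷ 100 = 19 remainder 72 → not divisible by 100
Divisible by 4 but not by 100 → leap year


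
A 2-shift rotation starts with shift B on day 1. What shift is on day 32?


Shift A

Shifts: A, B
Start: B (index 1)
Day 32: (1 + 32 - 1) mod 2
= 32 mod 2
= 0
Index 0 → shift A


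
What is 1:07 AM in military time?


Input: 1:07 AM
AM hour stays: 1

01:07


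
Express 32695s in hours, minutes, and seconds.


9h 4m 55s

Hours: 32695 ÷ 3600 = 9 remainder 295
Minutes: 295 ÷ 60 = 4 remainder 55
Seconds: 55


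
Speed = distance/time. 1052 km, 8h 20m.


Distance: 1052 km
Time: 8h 20m = 500 min = 500/60 = 25/3 hours
Speed = 1052 ÷ (25/3) = 1052 × 3 / 25 = 3156/25 ≈ 126.2 km/h

126.2 km/h


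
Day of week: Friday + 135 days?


Start: Friday (index 4)
(4 + 135) mod 7
= 139 mod 7
= 6
Index 6 → Sunday

Sunday


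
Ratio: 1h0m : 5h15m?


4:21 (0.19)

Duration 1: 60 minutes
Duration 2: 315 minutes
Ratio = 60:315
GCD = 15
Simplified = 4:21
As a decimal: 4/21 ≈ 0.19


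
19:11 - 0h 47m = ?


18:24

Start: 1151 minutes from midnight
Subtract: 47 minutes
Remaining: 1151 - 47 = 1104
Hours: 18, Minutes: 24


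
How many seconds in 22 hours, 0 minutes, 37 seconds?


79237 seconds

Hours: 22 × 3600 = 79200
Minutes: 0 × 60 = 0
Seconds: 37
Total = 79200 + 0 + 37 = 79237


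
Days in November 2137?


30 days

Month: November (month 11)
November has 30 days


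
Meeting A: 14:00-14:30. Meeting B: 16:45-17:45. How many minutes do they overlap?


Meeting A: 840-870 (in minutes from midnight)
Meeting B: 1005-1065
Overlap start = max(840, 1005) = 1005
Overlap end = min(870, 1065) = 870
Overlap = max(0, 870 - 1005) = 0 min

0 minutes


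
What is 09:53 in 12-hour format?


9:53 AM

Hour: 9
9 < 12 → AM


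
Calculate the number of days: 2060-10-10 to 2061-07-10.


273 days

From October 10, 2060 to July 10, 2061
Rest of October 2060: 31 - 10 = 21
Full months: November 30, December 31, January 31, February 2061 28, March 31, April 30, May 31, June 30
Days into July 2061: 10
Total = 21 + 30 + 31 + 31 + 28 + 31 + 30 + 31 + 30 + 10 = 273 days


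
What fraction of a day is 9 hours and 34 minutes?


0.3986 (39.86%)

Total minutes: 9×60 + 34 = 574
Day = 24×60 = 1440 minutes
Fraction = 574/1440 ≈ 0.3986
As a percentage: 574/1440 × 100 ≈ 39.86%


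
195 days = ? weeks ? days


Weeks: 195 ÷ 7 = 27 remainder 6

27 weeks 6 days


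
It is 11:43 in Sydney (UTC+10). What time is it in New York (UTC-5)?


Time difference = UTC-5 - UTC+10 = -15 hours
New hour = (11 -15) mod 24
= -4 mod 24 = 20
Minutes unchanged → 20:43; -4 < 0 → previous day

20:43 (previous day)


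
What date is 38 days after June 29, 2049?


Start: June 29, 2049
Add 38 days
June 29 → July 1: 30 - 29 + 1 = 2 days (38 - 2 = 36 left)
July 1 → August 1: 31 - 1 + 1 = 31 days (36 - 31 = 5 left)
August 1 + 5 = August 6, 2049

August 6, 2049


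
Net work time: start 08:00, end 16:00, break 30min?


7h 30m (450 minutes)

Total time = (16×60+0) - (8×60+0)
= 960 - 480 = 480 min
Minus break: 480 - 30 = 450 min
= 7h 30m


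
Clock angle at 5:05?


Hour hand = 5×30 + 5×0.5 = 152.5°
Minute hand = 5×6 = 30°
Difference = |152.5 - 30| = 122.5°

122.5°


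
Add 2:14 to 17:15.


Start: 1035 minutes from midnight
Add: 134 minutes
Total: 1169 minutes
Hours: 1169 ÷ 60 = 19 remainder 29

19:29


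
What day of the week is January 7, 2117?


Zeller's congruence:
q=7, m=13, k=16, j=21
h = (7 + ⌊13×14/5⌋ + 16 + ⌊16/4⌋ + ⌊21/4⌋ - 2×21) mod 7
= (7 + 36 + 16 + 4 + 5 - 42) mod 7
= 26 mod 7 = 5
h=5 → Thursday

Thursday


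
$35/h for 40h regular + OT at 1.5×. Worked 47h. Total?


Regular: 40h × $35 = $1400.00
Overtime: 47 - 40 = 7h
OT pay: 7h × $35 × 1.5 = $367.50
Total = $1400.00 + $367.50 = $1767.50

$1767.50


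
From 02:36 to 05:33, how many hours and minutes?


2h 57m

End time in minutes: 5×60 + 33 = 333
Start time in minutes: 2×60 + 36 = 156
Difference = 333 - 156 = 177 minutes
= 2 hours 57 minutes


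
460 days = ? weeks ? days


Weeks: 460 ÷ 7 = 65 remainder 5

65 weeks 5 days


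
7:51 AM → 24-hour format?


07:51

Input: 7:51 AM
AM hour stays: 7


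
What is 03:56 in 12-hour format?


3:56 AM

Hour: 3
3 < 12 → AM


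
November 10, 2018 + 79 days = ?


Start: November 10, 2018
Add 79 days
November 10 → December 1: 30 - 10 + 1 = 21 days (79 - 21 = 58 left)
December 1 → January 1: 31 - 1 + 1 = 31 days (58 - 31 = 27 left)
January 1 + 27 = January 28, 2019

January 28, 2019


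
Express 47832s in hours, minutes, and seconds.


Hours: 47832 ÷ 3600 = 13 remainder 1032
Minutes: 1032 ÷ 60 = 17 remainder 12
Seconds: 12

13h 17m 12s


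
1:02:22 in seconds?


Hours: 1 × 3600 = 3600
Minutes: 2 × 60 = 120
Seconds: 22
Total = 3600 + 120 + 22 = 3742

3742 seconds


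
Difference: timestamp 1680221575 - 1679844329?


377246 seconds (104.8 hours / 4.37 days)

Difference = 1680221575 - 1679844329 = 377246 seconds
In hours: 377246 / 3600 ≈ 104.8
In days: 377246 / 86400 ≈ 4.37


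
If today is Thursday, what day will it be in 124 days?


Tuesday

Start: Thursday (index 3)
(3 + 124) mod 7
= 127 mod 7
= 1
Index 1 → Tuesday


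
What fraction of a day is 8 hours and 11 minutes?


Total minutes: 8×60 + 11 = 491
Day = 24×60 = 1440 minutes
Fraction = 491/1440 ≈ 0.3410
As a percentage: 491/1440 × 100 ≈ 34.10%

0.3410 (34.10%)


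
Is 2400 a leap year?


Rules: divisible by 4 AND (not by 100 OR by 400)
2400 ÷ 4 = 600 exactly → divisible by 4
2400 ÷ 100 = 24 exactly → divisible by 100
2400 ÷ 400 = 6 exactly → divisible by 400
Divisible by 400 → leap year

Yes


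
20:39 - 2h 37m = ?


18:02

Start: 1239 minutes from midnight
Subtract: 157 minutes
Remaining: 1239 - 157 = 1082
Hours: 18, Minutes: 2


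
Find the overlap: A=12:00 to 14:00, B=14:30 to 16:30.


0 minutes

Meeting A: 720-840 (in minutes from midnight)
Meeting B: 870-990
Overlap start = max(720, 870) = 870
Overlap end = min(840, 990) = 840
Overlap = max(0, 840 - 870) = 0 min


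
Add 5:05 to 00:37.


05:42

Start: 37 minutes from midnight
Add: 305 minutes
Total: 342 minutes
Hours: 342 ÷ 60 = 5 remainder 42


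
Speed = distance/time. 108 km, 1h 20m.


81.0 km/h

Distance: 108 km
Time: 1h 20m = 80 min = 80/60 = 4/3 hours
Speed = 108 ÷ (4/3) = 108 × 3 / 4 = 324/4 = 81.0 km/h


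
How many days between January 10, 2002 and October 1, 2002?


264 days

From January 10, 2002 to October 1, 2002
Rest of January 2002: 31 - 10 = 21
Full months: February 2002 28, March 31, April 30, May 31, June 30, July 31, August 31, September 30
Days into October 2002: 1
Total = 21 + 28 + 31 + 30 + 31 + 30 + 31 + 31 + 30 + 1 = 264 days


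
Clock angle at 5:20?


Hour hand = 5×30 + 20×0.5 = 160.0°
Minute hand = 20×6 = 120°
Difference = |160.0 - 120| = 40.0°

40.0°


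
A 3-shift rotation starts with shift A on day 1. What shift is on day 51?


Shifts: A, B, C
Start: A (index 0)
Day 51: (0 + 51 - 1) mod 3
= 50 mod 3
= 2
Index 2 → shift C

Shift C


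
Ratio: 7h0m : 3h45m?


28:15 (1.87)

Duration 1: 420 minutes
Duration 2: 225 minutes
Ratio = 420:225
GCD = 15
Simplified = 28:15
As a decimal: 28/15 ≈ 1.87


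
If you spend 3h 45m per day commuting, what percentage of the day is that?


15.6%

Time: 225 minutes
Day: 1440 minutes
Percentage = (225/1440) × 100 ≈ 15.6%


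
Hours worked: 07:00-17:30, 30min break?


10h 0m (600 minutes)

Total time = (17×60+30) - (7×60+0)
= 1050 - 420 = 630 min
Minus break: 630 - 30 = 600 min
= 10h 0m


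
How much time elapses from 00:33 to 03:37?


End time in minutes: 3×60 + 37 = 217
Start time in minutes: 0×60 + 33 = 33
Difference = 217 - 33 = 184 minutes
= 3 hours 4 minutes

3h 4m


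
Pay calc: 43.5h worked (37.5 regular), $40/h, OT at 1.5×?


$1860.00

Regular: 37.5h × $40 = $1500.00
Overtime: 43.5 - 37.5 = 6.0h
OT pay: 6.0h × $40 × 1.5 = $360.00
Total = $1500.00 + $360.00 = $1860.00


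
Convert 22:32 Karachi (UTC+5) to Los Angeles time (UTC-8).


Time difference = UTC-8 - UTC+5 = -13 hours
New hour = (22 -13) mod 24
= 9 mod 24 = 9
Minutes unchanged → 09:32

09:32


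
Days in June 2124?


30 days

Month: June (month 6)
June has 30 days


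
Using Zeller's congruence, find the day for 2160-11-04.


Zeller's congruence:
q=4, m=11, k=60, j=21
h = (4 + ⌊13×12/5⌋ + 60 + ⌊60/4⌋ + ⌊21/4⌋ - 2×21) mod 7
= (4 + 31 + 60 + 15 + 5 - 42) mod 7
= 73 mod 7 = 3
h=3 → Tuesday

Tuesday


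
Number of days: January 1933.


31 days

Month: January (month 1)
January has 31 days


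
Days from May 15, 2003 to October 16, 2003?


From May 15, 2003 to October 16, 2003
Rest of May 2003: 31 - 15 = 16
Full months: June 30, July 31, August 31, September 30
Days into October 2003: 16
Total = 16 + 30 + 31 + 31 + 30 + 16 = 154 days

154 days


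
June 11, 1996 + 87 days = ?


Start: June 11, 1996
Add 87 days
June 11 → July 1: 30 - 11 + 1 = 20 days (87 - 20 = 67 left)
July 1 → August 1: 31 - 1 + 1 = 31 days (67 - 31 = 36 left)
August 1 → September 1: 31 - 1 + 1 = 31 days (36 - 31 = 5 left)
September 1 + 5 = September 6, 1996

September 6, 1996


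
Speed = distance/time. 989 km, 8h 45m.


Distance: 989 km
Time: 8h 45m = 525 min = 525/60 = 35/4 hours
Speed = 989 ÷ (35/4) = 989 × 4 / 35 = 3956/35 ≈ 113.0 km/h

113.0 km/h


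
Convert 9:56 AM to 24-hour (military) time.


09:56

Input: 9:56 AM
AM hour stays: 9


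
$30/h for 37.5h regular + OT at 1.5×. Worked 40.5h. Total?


Regular: 37.5h × $30 = $1125.00
Overtime: 40.5 - 37.5 = 3.0h
OT pay: 3.0h × $30 × 1.5 = $135.00
Total = $1125.00 + $135.00 = $1260.00

$1260.00


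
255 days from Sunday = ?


Wednesday

Start: Sunday (index 6)
(6 + 255) mod 7
= 261 mod 7
= 2
Index 2 → Wednesday


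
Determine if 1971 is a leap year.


No

Rules: divisible by 4 AND (not by 100 OR by 400)
1971 ÷ 4 = 492 remainder 3 → not divisible by 4
Not divisible by 4 → not a leap year


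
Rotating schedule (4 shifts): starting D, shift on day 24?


Shift C

Shifts: A, B, C, D
Start: D (index 3)
Day 24: (3 + 24 - 1) mod 4
= 26 mod 4
= 2
Index 2 → shift C


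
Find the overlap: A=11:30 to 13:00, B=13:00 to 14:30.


Meeting A: 690-780 (in minutes from midnight)
Meeting B: 780-870
Overlap start = max(690, 780) = 780
Overlap end = min(780, 870) = 780
Overlap = max(0, 780 - 780) = 0 min

0 minutes


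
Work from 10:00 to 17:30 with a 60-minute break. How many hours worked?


6h 30m (390 minutes)

Total time = (17×60+30) - (10×60+0)
= 1050 - 600 = 450 min
Minus break: 450 - 60 = 390 min
= 6h 30m


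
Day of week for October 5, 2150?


Monday

Zeller's congruence:
q=5, m=10, k=50, j=21
h = (5 + ⌊13×11/5⌋ + 50 + ⌊50/4⌋ + ⌊21/4⌋ - 2×21) mod 7
= (5 + 28 + 50 + 12 + 5 - 42) mod 7
= 58 mod 7 = 2
h=2 → Monday


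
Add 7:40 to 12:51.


20:31

Start: 771 minutes from midnight
Add: 460 minutes
Total: 1231 minutes
Hours: 1231 ÷ 60 = 20 remainder 31


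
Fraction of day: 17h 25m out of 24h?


0.7257 (72.57%)

Total minutes: 17×60 + 25 = 1045
Day = 24×60 = 1440 minutes
Fraction = 1045/1440 ≈ 0.7257
As a percentage: 1045/1440 × 100 ≈ 72.57%


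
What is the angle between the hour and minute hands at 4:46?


133.0°

Hour hand = 4×30 + 46×0.5 = 143.0°
Minute hand = 46×6 = 276°
Difference = |143.0 - 276| = 133.0°


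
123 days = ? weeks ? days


17 weeks 4 days

Weeks: 123 ÷ 7 = 17 remainder 4


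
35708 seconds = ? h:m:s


Hours: 35708 ÷ 3600 = 9 remainder 3308
Minutes: 3308 ÷ 60 = 55 remainder 8
Seconds: 8

9h 55m 8s


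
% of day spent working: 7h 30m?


31.3%

Time: 450 minutes
Day: 1440 minutes
Percentage = (450/1440) × 100 ≈ 31.3%


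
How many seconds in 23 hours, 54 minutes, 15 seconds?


Hours: 23 × 3600 = 82800
Minutes: 54 × 60 = 3240
Seconds: 15
Total = 82800 + 3240 + 15 = 86055

86055 seconds


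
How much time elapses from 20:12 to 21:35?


1h 23m

End time in minutes: 21×60 + 35 = 1295
Start time in minutes: 20×60 + 12 = 1212
Difference = 1295 - 1212 = 83 minutes
= 1 hours 23 minutes


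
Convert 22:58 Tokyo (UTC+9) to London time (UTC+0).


13:58

Time difference = UTC+0 - UTC+9 = -9 hours
New hour = (22 -9) mod 24
= 13 mod 24 = 13
Minutes unchanged → 13:58


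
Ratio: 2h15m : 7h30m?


Duration 1: 135 minutes
Duration 2: 450 minutes
Ratio = 135:450
GCD = 45
Simplified = 3:10
As a decimal: 3/10 = 0.30

3:10 (0.30)


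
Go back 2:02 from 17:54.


Start: 1074 minutes from midnight
Subtract: 122 minutes
Remaining: 1074 - 122 = 952
Hours: 15, Minutes: 52

15:52


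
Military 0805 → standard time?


Hour: 8
8 < 12 → AM

8:05 AM


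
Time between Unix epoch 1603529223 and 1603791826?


Difference = 1603791826 - 1603529223 = 262603 seconds
In hours: 262603 / 3600 ≈ 72.9
In days: 262603 / 86400 ≈ 3.04

262603 seconds (72.9 hours / 3.04 days)


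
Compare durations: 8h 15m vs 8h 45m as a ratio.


Duration 1: 495 minutes
Duration 2: 525 minutes
Ratio = 495:525
GCD = 15
Simplified = 33:35
As a decimal: 33/35 ≈ 0.94

33:35 (0.94)


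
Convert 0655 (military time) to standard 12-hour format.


Hour: 6
6 < 12 → AM

6:55 AM


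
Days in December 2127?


31 days

Month: December (month 12)
December has 31 days


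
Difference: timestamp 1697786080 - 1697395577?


Difference = 1697786080 - 1697395577 = 390503 seconds
In hours: 390503 / 3600 ≈ 108.5
In days: 390503 / 86400 ≈ 4.52

390503 seconds (108.5 hours / 4.52 days)


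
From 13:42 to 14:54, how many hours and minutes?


End time in minutes: 14×60 + 54 = 894
Start time in minutes: 13×60 + 42 = 822
Difference = 894 - 822 = 72 minutes
= 1 hours 12 minutes

1h 12m


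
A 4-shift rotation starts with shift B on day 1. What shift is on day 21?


Shift B

Shifts: A, B, C, D
Start: B (index 1)
Day 21: (1 + 21 - 1) mod 4
= 21 mod 4
= 1
Index 1 → shift B


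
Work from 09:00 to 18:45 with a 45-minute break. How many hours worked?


9h 0m (540 minutes)

Total time = (18×60+45) - (9×60+0)
= 1125 - 540 = 585 min
Minus break: 585 - 45 = 540 min
= 9h 0m


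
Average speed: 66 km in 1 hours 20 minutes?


Distance: 66 km
Time: 1h 20m = 80 min = 80/60 = 4/3 hours
Speed = 66 ÷ (4/3) = 66 × 3 / 4 = 198/4 = 49.5 km/h

49.5 km/h


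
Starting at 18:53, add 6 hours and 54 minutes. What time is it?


Start: 1133 minutes from midnight
Add: 414 minutes
Total: 1547 minutes
Hours: 1547 ÷ 60 = 25 remainder 47
25 ≥ 24 → 25 - 24 = 1 (next day)

01:47 (next day)


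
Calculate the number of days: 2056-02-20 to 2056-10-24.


From February 20, 2056 to October 24, 2056
Rest of February 2056: 29 - 20 = 9
Full months: March 31, April 30, May 31, June 30, July 31, August 31, September 30
Days into October 2056: 24
Total = 9 + 31 + 30 + 31 + 30 + 31 + 31 + 30 + 24 = 247 days

247 days


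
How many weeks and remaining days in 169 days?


24 weeks 1 days

Weeks: 169 ÷ 7 = 24 remainder 1


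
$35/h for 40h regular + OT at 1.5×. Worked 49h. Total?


Regular: 40h × $35 = $1400.00
Overtime: 49 - 40 = 9h
OT pay: 9h × $35 × 1.5 = $472.50
Total = $1400.00 + $472.50 = $1872.50

$1872.50


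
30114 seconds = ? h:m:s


Hours: 30114 ÷ 3600 = 8 remainder 1314
Minutes: 1314 ÷ 60 = 21 remainder 54
Seconds: 54

8h 21m 54s


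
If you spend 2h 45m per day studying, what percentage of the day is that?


11.5%

Time: 165 minutes
Day: 1440 minutes
Percentage = (165/1440) × 100 ≈ 11.5%


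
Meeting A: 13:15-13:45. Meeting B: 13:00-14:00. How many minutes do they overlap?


30 minutes

Meeting A: 795-825 (in minutes from midnight)
Meeting B: 780-840
Overlap start = max(795, 780) = 795
Overlap end = min(825, 840) = 825
Overlap = max(0, 825 - 795) = 30 min


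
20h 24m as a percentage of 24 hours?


Total minutes: 20×60 + 24 = 1224
Day = 24×60 = 1440 minutes
Fraction = 1224/1440 = 0.8500
As a percentage: 1224/1440 × 100 = 85.00%

0.8500 (85.00%)


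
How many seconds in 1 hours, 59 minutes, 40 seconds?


Hours: 1 × 3600 = 3600
Minutes: 59 × 60 = 3540
Seconds: 40
Total = 3600 + 3540 + 40 = 7180

7180 seconds


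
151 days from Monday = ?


Start: Monday (index 0)
(0 + 151) mod 7
= 151 mod 7
= 4
Index 4 → Friday

Friday


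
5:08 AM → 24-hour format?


05:08

Input: 5:08 AM
AM hour stays: 5


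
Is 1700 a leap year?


Rules: divisible by 4 AND (not by 100 OR by 400)
1700 ÷ 4 = 425 exactly → divisible by 4
1700 ÷ 100 = 17 exactly → divisible by 100
1700 ÷ 400 = 4 remainder 100 → not divisible by 400
Divisible by 100 but not by 400 → not a leap year

No


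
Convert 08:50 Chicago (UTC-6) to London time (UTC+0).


Time difference = UTC+0 - UTC-6 = +6 hours
New hour = (8 + 6) mod 24
= 14 mod 24 = 14
Minutes unchanged → 14:50

14:50


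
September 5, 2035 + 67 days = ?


November 11, 2035

Start: September 5, 2035
Add 67 days
September 5 → October 1: 30 - 5 + 1 = 26 days (67 - 26 = 41 left)
October 1 → November 1: 31 - 1 + 1 = 31 days (41 - 31 = 10 left)
November 1 + 10 = November 11, 2035


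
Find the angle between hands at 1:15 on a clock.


52.5°

Hour hand = 1×30 + 15×0.5 = 37.5°
Minute hand = 15×6 = 90°
Difference = |37.5 - 90| = 52.5°


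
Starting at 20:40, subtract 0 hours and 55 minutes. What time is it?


Start: 1240 minutes from midnight
Subtract: 55 minutes
Remaining: 1240 - 55 = 1185
Hours: 19, Minutes: 45

19:45


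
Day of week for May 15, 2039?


Sunday

Zeller's congruence:
q=15, m=5, k=39, j=20
h = (15 + ⌊13×6/5⌋ + 39 + ⌊39/4⌋ + ⌊20/4⌋ - 2×20) mod 7
= (15 + 15 + 39 + 9 + 5 - 40) mod 7
= 43 mod 7 = 1
h=1 → Sunday


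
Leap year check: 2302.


Rules: divisible by 4 AND (not by 100 OR by 400)
2302 ÷ 4 = 575 remainder 2 → not divisible by 4
Not divisible by 4 → not a leap year

No


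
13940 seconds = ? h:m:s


Hours: 13940 ÷ 3600 = 3 remainder 3140
Minutes: 3140 ÷ 60 = 52 remainder 20
Seconds: 20

3h 52m 20s


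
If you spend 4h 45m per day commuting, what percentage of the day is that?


Time: 285 minutes
Day: 1440 minutes
Percentage = (285/1440) × 100 ≈ 19.8%

19.8%


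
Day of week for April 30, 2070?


Wednesday

Zeller's congruence:
q=30, m=4, k=70, j=20
h = (30 + ⌊13×5/5⌋ + 70 + ⌊70/4⌋ + ⌊20/4⌋ - 2×20) mod 7
= (30 + 13 + 70 + 17 + 5 - 40) mod 7
= 95 mod 7 = 4
h=4 → Wednesday


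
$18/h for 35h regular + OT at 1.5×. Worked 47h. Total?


Regular: 35h × $18 = $630.00
Overtime: 47 - 35 = 12h
OT pay: 12h × $18 × 1.5 = $324.00
Total = $630.00 + $324.00 = $954.00

$954.00


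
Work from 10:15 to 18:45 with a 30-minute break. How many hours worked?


Total time = (18×60+45) - (10×60+15)
= 1125 - 615 = 510 min
Minus break: 510 - 30 = 480 min
= 8h 0m

8h 0m (480 minutes)
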